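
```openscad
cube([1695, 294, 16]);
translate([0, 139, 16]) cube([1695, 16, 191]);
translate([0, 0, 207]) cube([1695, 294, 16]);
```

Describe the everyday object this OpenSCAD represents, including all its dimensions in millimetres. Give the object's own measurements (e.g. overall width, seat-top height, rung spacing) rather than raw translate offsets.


An I-beam lying along x, 1695 mm long. Overall section height 223 mm. Two flanges 294 mm wide (y) and 16 mm thick, one on the floor and one at the top; a web 16 mm thick runs between them, centred on the flange width.


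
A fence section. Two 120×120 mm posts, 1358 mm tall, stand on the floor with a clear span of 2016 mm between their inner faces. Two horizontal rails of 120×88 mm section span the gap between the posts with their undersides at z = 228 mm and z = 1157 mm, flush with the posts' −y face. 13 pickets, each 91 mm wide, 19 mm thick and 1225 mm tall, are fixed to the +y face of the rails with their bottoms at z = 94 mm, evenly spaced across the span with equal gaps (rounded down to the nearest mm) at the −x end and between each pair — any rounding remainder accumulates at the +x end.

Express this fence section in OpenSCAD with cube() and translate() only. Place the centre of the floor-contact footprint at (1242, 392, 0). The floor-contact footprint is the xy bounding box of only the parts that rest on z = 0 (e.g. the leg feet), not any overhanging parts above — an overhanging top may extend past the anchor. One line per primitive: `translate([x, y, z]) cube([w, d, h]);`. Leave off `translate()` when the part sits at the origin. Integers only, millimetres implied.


translate([114, 332, 0]) cube([120, 120, 1358]);
translate([2250, 332, 0]) cube([120, 120, 1358]);
translate([234, 332, 228]) cube([2016, 120, 88]);
translate([234, 332, 1157]) cube([2016, 120, 88]);
translate([293, 452, 94]) cube([91, 19, 1225]);
translate([443, 452, 94]) cube([91, 19, 1225]);
translate([593, 452, 94]) cube([91, 19, 1225]);
translate([743, 452, 94]) cube([91, 19, 1225]);
translate([893, 452, 94]) cube([91, 19, 1225]);
translate([1043, 452, 94]) cube([91, 19, 1225]);
translate([1193, 452, 94]) cube([91, 19, 1225]);
translate([1343, 452, 94]) cube([91, 19, 1225]);
translate([1493, 452, 94]) cube([91, 19, 1225]);
translate([1643, 452, 94]) cube([91, 19, 1225]);
translate([1793, 452, 94]) cube([91, 19, 1225]);
translate([1943, 452, 94]) cube([91, 19, 1225]);
translate([2093, 452, 94]) cube([91, 19, 1225]);


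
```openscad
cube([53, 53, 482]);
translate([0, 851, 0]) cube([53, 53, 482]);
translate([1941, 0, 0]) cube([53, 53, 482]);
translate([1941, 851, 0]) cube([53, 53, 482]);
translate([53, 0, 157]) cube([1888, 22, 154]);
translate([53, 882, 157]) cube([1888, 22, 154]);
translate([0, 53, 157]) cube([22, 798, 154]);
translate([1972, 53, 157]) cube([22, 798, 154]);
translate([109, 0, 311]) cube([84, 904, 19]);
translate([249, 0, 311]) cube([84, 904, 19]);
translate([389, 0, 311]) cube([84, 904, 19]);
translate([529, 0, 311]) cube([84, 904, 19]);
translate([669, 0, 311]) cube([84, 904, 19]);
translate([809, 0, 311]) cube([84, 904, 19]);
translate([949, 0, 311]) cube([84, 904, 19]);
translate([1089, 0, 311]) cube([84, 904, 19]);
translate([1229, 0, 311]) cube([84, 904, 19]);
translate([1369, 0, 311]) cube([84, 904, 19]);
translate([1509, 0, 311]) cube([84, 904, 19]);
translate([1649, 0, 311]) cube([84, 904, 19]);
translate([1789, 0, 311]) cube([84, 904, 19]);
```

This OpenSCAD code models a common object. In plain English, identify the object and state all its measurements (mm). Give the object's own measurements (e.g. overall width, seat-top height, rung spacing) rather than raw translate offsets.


A bed frame 1994 mm long (x) by 904 mm wide (y). Four 53×53 mm corner posts, 482 mm tall, at the corners of the footprint. Four rails of 22 mm thickness and 154 mm height run between adjacent posts with their undersides at z = 157 mm, their outer faces flush with the outside of the frame (the two x-running rails run between the posts' inner faces; the two y-running rails run between the posts' inner faces). 13 slats, each 84 mm wide (x) and 19 mm thick, lie across the top of the two x-running rails, running the full 904 mm width of the frame in y; along x they sit between the end posts with a 56 mm gap after the −x posts and between neighbouring slats, leaving 68 mm before the +x posts.


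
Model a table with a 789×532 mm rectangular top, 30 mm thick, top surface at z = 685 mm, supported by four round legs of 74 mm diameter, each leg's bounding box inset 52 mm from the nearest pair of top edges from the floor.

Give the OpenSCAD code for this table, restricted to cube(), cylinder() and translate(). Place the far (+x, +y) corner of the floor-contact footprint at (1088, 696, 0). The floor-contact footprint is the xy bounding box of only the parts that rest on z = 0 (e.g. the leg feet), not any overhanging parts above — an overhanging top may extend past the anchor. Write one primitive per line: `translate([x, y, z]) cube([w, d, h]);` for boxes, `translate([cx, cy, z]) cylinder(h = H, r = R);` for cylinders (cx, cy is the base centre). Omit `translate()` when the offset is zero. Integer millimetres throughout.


translate([351, 216, 655]) cube([789, 532, 30]);
translate([440, 305, 0]) cylinder(h = 655, r = 37);
translate([1051, 305, 0]) cylinder(h = 655, r = 37);
translate([440, 659, 0]) cylinder(h = 655, r = 37);
translate([1051, 659, 0]) cylinder(h = 655, r = 37);


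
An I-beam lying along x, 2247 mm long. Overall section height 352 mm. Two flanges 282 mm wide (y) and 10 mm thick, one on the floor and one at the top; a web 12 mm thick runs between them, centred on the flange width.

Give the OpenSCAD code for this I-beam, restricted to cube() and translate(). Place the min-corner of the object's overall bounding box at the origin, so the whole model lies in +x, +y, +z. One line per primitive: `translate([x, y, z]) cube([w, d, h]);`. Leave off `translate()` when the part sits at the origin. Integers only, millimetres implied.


cube([2247, 282, 10]);
translate([0, 135, 10]) cube([2247, 12, 332]);
translate([0, 0, 342]) cube([2247, 282, 10]);


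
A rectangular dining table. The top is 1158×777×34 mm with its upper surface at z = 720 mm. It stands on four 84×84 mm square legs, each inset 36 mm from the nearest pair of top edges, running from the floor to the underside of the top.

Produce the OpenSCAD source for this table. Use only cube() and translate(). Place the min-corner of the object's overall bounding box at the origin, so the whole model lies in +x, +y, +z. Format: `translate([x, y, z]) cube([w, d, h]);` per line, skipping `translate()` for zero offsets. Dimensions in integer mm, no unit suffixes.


translate([0, 0, 686]) cube([1158, 777, 34]);
translate([36, 36, 0]) cube([84, 84, 686]);
translate([1038, 36, 0]) cube([84, 84, 686]);
translate([36, 657, 0]) cube([84, 84, 686]);
translate([1038, 657, 0]) cube([84, 84, 686]);


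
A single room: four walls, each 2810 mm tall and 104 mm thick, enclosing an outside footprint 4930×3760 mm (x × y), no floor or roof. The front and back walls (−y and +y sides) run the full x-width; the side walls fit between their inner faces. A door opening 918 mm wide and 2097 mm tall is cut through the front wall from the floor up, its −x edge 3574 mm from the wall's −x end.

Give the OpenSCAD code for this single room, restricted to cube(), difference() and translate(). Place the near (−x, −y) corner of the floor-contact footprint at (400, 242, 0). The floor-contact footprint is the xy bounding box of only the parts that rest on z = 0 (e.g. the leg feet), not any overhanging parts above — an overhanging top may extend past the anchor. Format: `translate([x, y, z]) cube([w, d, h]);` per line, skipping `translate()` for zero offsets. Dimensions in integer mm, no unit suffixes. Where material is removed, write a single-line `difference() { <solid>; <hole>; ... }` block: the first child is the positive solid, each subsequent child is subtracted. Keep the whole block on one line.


difference() { translate([400, 242, 0]) cube([4930, 104, 2810]); translate([3974, 242, 0]) cube([918, 104, 2097]); }
translate([400, 3898, 0]) cube([4930, 104, 2810]);
translate([400, 346, 0]) cube([104, 3552, 2810]);
translate([5226, 346, 0]) cube([104, 3552, 2810]);


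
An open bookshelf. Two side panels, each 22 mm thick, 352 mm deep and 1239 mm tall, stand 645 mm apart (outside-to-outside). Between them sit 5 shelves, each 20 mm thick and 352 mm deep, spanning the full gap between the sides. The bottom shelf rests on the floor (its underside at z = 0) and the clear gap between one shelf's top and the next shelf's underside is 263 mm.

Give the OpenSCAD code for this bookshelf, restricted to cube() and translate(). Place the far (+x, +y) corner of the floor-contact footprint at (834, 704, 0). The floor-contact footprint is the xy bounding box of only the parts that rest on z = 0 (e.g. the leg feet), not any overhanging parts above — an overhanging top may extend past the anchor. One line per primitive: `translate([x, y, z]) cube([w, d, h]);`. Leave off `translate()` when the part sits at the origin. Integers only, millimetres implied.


translate([189, 352, 0]) cube([22, 352, 1239]);
translate([812, 352, 0]) cube([22, 352, 1239]);
translate([211, 352, 0]) cube([601, 352, 20]);
translate([211, 352, 283]) cube([601, 352, 20]);
translate([211, 352, 566]) cube([601, 352, 20]);
translate([211, 352, 849]) cube([601, 352, 20]);
translate([211, 352, 1132]) cube([601, 352, 20]);


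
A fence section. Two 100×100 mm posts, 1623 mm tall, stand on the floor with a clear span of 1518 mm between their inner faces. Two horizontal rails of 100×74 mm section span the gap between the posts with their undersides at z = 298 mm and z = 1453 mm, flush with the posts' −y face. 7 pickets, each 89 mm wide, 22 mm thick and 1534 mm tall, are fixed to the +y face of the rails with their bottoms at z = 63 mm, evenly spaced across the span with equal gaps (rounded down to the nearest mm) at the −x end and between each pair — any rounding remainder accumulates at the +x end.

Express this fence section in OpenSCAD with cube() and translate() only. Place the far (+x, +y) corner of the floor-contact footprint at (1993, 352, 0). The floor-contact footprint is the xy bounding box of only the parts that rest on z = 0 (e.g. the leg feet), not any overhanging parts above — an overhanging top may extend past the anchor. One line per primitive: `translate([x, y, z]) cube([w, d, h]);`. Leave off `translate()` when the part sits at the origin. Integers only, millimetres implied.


translate([275, 252, 0]) cube([100, 100, 1623]);
translate([1893, 252, 0]) cube([100, 100, 1623]);
translate([375, 252, 298]) cube([1518, 100, 74]);
translate([375, 252, 1453]) cube([1518, 100, 74]);
translate([486, 352, 63]) cube([89, 22, 1534]);
translate([686, 352, 63]) cube([89, 22, 1534]);
translate([886, 352, 63]) cube([89, 22, 1534]);
translate([1086, 352, 63]) cube([89, 22, 1534]);
translate([1286, 352, 63]) cube([89, 22, 1534]);
translate([1486, 352, 63]) cube([89, 22, 1534]);
translate([1686, 352, 63]) cube([89, 22, 1534]);


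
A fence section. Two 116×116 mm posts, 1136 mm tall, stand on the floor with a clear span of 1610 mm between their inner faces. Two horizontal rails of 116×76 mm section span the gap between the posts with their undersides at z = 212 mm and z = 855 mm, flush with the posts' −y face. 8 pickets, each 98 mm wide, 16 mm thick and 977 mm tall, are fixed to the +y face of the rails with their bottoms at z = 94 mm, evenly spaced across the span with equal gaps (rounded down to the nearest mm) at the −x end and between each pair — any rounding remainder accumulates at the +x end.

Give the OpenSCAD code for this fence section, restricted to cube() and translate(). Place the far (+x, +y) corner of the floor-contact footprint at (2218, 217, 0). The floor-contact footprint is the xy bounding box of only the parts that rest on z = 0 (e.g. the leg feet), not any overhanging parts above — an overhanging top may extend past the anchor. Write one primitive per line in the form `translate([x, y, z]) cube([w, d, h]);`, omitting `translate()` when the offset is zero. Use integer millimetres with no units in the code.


translate([376, 101, 0]) cube([116, 116, 1136]);
translate([2102, 101, 0]) cube([116, 116, 1136]);
translate([492, 101, 212]) cube([1610, 116, 76]);
translate([492, 101, 855]) cube([1610, 116, 76]);
translate([583, 217, 94]) cube([98, 16, 977]);
translate([772, 217, 94]) cube([98, 16, 977]);
translate([961, 217, 94]) cube([98, 16, 977]);
translate([1150, 217, 94]) cube([98, 16, 977]);
translate([1339, 217, 94]) cube([98, 16, 977]);
translate([1528, 217, 94]) cube([98, 16, 977]);
translate([1717, 217, 94]) cube([98, 16, 977]);
translate([1906, 217, 94]) cube([98, 16, 977]);


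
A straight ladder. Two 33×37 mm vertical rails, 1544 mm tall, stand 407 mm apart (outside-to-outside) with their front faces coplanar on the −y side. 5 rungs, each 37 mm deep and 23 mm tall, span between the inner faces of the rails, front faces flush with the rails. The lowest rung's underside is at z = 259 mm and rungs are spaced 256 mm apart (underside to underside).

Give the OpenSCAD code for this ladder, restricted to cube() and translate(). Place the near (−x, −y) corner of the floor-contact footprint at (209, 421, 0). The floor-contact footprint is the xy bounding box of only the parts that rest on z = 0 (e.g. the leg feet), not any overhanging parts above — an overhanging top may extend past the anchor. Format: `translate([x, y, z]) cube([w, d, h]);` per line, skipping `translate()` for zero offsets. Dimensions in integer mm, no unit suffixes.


translate([209, 421, 0]) cube([33, 37, 1544]);
translate([583, 421, 0]) cube([33, 37, 1544]);
translate([242, 421, 259]) cube([341, 37, 23]);
translate([242, 421, 515]) cube([341, 37, 23]);
translate([242, 421, 771]) cube([341, 37, 23]);
translate([242, 421, 1027]) cube([341, 37, 23]);
translate([242, 421, 1283]) cube([341, 37, 23]);


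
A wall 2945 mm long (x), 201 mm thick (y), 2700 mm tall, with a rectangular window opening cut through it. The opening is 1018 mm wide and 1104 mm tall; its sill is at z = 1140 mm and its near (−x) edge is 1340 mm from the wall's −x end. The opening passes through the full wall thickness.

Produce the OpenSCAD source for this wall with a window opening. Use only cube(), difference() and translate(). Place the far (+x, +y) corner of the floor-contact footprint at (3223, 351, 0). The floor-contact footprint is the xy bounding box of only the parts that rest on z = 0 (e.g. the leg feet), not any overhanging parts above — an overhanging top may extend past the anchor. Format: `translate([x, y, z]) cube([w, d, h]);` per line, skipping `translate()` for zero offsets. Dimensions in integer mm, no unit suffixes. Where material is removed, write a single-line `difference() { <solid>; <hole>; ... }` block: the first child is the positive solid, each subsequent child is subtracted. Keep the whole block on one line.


difference() { translate([278, 150, 0]) cube([2945, 201, 2700]); translate([1618, 150, 1140]) cube([1018, 201, 1104]); }


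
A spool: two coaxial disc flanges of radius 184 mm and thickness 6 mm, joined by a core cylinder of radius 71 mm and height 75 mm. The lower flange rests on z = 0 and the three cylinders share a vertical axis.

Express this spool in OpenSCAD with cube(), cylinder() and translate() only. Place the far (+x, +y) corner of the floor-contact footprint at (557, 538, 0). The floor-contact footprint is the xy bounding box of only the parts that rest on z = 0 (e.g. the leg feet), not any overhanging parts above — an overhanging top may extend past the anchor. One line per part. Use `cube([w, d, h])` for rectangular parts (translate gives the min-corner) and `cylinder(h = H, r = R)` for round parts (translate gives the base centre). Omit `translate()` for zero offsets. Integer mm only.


translate([373, 354, 0]) cylinder(h = 6, r = 184);
translate([373, 354, 6]) cylinder(h = 75, r = 71);
translate([373, 354, 81]) cylinder(h = 6, r = 184);


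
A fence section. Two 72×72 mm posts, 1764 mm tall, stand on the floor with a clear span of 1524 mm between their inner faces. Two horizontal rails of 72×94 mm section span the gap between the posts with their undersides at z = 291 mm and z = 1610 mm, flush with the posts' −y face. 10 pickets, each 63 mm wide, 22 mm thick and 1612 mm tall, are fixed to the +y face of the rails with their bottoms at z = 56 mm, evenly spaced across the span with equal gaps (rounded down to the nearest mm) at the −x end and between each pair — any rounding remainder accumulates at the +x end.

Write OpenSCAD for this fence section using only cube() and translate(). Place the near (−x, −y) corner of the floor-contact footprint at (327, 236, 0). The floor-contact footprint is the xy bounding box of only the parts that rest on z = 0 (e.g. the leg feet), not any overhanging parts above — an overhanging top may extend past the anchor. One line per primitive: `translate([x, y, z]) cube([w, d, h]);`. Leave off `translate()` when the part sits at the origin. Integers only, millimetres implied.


translate([327, 236, 0]) cube([72, 72, 1764]);
translate([1923, 236, 0]) cube([72, 72, 1764]);
translate([399, 236, 291]) cube([1524, 72, 94]);
translate([399, 236, 1610]) cube([1524, 72, 94]);
translate([480, 308, 56]) cube([63, 22, 1612]);
translate([624, 308, 56]) cube([63, 22, 1612]);
translate([768, 308, 56]) cube([63, 22, 1612]);
translate([912, 308, 56]) cube([63, 22, 1612]);
translate([1056, 308, 56]) cube([63, 22, 1612]);
translate([1200, 308, 56]) cube([63, 22, 1612]);
translate([1344, 308, 56]) cube([63, 22, 1612]);
translate([1488, 308, 56]) cube([63, 22, 1612]);
translate([1632, 308, 56]) cube([63, 22, 1612]);
translate([1776, 308, 56]) cube([63, 22, 1612]);


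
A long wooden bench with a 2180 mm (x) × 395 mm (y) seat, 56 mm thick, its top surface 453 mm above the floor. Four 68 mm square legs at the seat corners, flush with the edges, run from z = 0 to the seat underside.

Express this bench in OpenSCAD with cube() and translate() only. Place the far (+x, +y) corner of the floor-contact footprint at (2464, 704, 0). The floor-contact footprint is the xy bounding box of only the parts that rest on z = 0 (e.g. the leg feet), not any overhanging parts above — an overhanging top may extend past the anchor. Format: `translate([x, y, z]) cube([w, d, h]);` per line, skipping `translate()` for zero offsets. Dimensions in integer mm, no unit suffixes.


translate([284, 309, 397]) cube([2180, 395, 56]);
translate([284, 309, 0]) cube([68, 68, 397]);
translate([284, 636, 0]) cube([68, 68, 397]);
translate([2396, 309, 0]) cube([68, 68, 397]);
translate([2396, 636, 0]) cube([68, 68, 397]);


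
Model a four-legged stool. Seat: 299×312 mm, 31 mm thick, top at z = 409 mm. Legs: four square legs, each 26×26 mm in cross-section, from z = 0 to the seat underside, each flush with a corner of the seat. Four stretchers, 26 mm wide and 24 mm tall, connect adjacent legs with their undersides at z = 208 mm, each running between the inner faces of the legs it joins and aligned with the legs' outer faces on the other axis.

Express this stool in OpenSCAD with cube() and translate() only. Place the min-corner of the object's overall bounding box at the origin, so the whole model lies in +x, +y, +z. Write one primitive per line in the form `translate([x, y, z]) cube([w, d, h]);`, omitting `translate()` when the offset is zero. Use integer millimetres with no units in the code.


translate([0, 0, 378]) cube([299, 312, 31]);
cube([26, 26, 378]);
translate([273, 0, 0]) cube([26, 26, 378]);
translate([0, 286, 0]) cube([26, 26, 378]);
translate([273, 286, 0]) cube([26, 26, 378]);
translate([26, 0, 208]) cube([247, 26, 24]);
translate([26, 286, 208]) cube([247, 26, 24]);
translate([0, 26, 208]) cube([26, 260, 24]);
translate([273, 26, 208]) cube([26, 260, 24]);


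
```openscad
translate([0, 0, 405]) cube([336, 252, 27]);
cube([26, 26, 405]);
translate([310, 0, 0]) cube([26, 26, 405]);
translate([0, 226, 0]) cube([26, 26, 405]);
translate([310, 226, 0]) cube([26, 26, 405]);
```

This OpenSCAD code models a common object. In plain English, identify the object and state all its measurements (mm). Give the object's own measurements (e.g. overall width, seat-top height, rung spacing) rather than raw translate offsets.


A simple wooden stool: a rectangular seat 336 mm (x) by 252 mm (y), 27 mm thick, top face at z = 432 mm, on four square legs, each 26×26 mm in cross-section. The legs rest on z = 0, each flush with a corner of the seat.


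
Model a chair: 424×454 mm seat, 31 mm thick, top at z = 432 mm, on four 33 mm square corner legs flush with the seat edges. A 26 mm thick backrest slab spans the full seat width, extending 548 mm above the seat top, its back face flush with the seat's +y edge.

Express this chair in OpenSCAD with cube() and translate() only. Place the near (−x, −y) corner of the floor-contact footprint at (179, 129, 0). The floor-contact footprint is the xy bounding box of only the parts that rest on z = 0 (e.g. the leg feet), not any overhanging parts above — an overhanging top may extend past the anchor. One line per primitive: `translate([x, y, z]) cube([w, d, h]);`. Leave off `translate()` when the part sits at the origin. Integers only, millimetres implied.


translate([179, 129, 401]) cube([424, 454, 31]);
translate([179, 129, 0]) cube([33, 33, 401]);
translate([570, 129, 0]) cube([33, 33, 401]);
translate([179, 550, 0]) cube([33, 33, 401]);
translate([570, 550, 0]) cube([33, 33, 401]);
translate([179, 557, 432]) cube([424, 26, 548]);


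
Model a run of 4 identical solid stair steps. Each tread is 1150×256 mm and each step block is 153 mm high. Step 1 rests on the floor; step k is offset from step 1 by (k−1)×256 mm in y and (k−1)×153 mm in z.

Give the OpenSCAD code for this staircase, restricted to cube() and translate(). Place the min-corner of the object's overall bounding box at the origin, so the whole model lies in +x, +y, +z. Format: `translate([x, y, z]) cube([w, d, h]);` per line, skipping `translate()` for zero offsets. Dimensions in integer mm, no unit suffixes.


cube([1150, 256, 153]);
translate([0, 256, 153]) cube([1150, 256, 153]);
translate([0, 512, 306]) cube([1150, 256, 153]);
translate([0, 768, 459]) cube([1150, 256, 153]);


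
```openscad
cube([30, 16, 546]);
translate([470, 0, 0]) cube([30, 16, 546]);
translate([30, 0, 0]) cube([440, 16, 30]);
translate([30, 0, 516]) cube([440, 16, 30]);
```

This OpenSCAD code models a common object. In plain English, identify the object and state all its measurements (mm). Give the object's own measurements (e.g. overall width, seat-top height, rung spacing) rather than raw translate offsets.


A rectangular picture frame lying in the x–z plane (depth along y). The opening is 440 mm wide (x) by 486 mm tall (z), surrounded by a border 30 mm wide on all four sides. The frame is 16 mm deep and is made of two full-height vertical stiles with two horizontal rails fitted between them.


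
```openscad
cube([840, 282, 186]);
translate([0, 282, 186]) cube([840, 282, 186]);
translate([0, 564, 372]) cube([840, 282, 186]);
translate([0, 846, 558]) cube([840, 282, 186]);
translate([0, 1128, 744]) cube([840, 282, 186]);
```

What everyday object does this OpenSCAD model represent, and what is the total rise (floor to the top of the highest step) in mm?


A staircase. The total rise is 930 mm.

5 identical blocks, each offset up and back from the previous — a staircase. Each step is 186 mm tall and there are 5 of them, so the total rise is 5 × 186 = 930 mm.


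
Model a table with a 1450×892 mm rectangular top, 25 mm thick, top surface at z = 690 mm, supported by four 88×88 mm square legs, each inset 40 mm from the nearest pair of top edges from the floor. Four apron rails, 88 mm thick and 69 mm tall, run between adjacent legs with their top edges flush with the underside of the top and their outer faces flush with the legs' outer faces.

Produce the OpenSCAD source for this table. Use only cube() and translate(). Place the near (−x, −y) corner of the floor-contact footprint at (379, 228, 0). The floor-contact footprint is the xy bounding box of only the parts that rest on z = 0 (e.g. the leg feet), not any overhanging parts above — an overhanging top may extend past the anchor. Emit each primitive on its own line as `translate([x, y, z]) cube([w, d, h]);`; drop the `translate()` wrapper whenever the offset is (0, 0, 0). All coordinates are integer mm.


// leg_h = 690 - 25 = 665
// apron z = 665 - 69 = 596
translate([339, 188, 665]) cube([1450, 892, 25]);
translate([379, 228, 0]) cube([88, 88, 665]);
translate([1661, 228, 0]) cube([88, 88, 665]);
translate([379, 952, 0]) cube([88, 88, 665]);
translate([1661, 952, 0]) cube([88, 88, 665]);
translate([467, 228, 596]) cube([1194, 88, 69]);
translate([467, 952, 596]) cube([1194, 88, 69]);
translate([379, 316, 596]) cube([88, 636, 69]);
translate([1661, 316, 596]) cube([88, 636, 69]);


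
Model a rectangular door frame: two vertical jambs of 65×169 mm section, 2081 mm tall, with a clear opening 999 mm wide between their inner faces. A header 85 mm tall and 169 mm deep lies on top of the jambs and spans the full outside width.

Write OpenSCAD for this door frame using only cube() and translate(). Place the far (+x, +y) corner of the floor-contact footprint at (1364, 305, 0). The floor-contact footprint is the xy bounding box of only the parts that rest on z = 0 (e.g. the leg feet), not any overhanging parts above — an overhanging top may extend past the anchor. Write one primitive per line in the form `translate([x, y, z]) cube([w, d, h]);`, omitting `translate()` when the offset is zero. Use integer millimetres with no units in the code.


translate([235, 136, 0]) cube([65, 169, 2081]);
translate([1299, 136, 0]) cube([65, 169, 2081]);
translate([235, 136, 2081]) cube([1129, 169, 85]);


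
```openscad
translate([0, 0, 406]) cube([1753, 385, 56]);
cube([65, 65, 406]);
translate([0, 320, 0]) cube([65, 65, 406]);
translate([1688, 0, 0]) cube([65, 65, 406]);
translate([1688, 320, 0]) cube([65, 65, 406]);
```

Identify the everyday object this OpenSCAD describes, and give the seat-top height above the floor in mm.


A bench. The seat-top height is 462 mm.

A long slab on four corner posts — a bench. The slab sits at z = 406 with thickness 56, so the top is 406 + 56 = 462 mm.


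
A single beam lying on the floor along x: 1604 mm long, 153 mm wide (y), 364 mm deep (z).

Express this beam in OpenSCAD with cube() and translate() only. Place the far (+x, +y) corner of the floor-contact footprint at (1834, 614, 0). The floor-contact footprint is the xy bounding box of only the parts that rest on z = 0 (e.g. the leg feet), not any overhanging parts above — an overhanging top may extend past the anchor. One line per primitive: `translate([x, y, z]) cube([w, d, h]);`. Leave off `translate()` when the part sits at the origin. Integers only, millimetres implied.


translate([230, 461, 0]) cube([1604, 153, 364]);


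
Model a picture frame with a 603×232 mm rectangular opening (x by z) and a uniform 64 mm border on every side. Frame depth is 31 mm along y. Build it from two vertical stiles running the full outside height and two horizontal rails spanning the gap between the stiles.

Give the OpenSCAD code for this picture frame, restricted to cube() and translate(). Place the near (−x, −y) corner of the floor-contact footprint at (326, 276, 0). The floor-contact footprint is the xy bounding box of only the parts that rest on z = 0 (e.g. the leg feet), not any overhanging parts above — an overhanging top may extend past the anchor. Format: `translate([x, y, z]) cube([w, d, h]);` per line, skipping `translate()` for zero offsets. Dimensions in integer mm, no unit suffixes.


translate([326, 276, 0]) cube([64, 31, 360]);
translate([993, 276, 0]) cube([64, 31, 360]);
translate([390, 276, 0]) cube([603, 31, 64]);
translate([390, 276, 296]) cube([603, 31, 64]);


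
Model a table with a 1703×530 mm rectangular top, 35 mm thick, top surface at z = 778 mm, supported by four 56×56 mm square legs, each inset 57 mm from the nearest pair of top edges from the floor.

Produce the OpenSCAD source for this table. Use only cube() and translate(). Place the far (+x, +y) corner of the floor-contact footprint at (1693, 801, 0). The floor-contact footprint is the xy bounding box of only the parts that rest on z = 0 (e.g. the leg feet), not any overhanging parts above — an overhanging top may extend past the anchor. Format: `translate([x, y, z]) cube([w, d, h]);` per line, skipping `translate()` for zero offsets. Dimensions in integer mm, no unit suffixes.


// leg_h = 778 - 35 = 743
translate([47, 328, 743]) cube([1703, 530, 35]);
translate([104, 385, 0]) cube([56, 56, 743]);
translate([1637, 385, 0]) cube([56, 56, 743]);
translate([104, 745, 0]) cube([56, 56, 743]);
translate([1637, 745, 0]) cube([56, 56, 743]);


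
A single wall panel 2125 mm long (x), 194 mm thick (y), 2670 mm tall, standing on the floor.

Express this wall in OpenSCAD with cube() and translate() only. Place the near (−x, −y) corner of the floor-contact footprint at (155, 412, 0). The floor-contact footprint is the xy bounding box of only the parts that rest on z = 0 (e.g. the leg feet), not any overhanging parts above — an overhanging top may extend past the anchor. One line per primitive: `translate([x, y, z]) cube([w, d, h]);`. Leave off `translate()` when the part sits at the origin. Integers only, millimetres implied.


translate([155, 412, 0]) cube([2125, 194, 2670]);


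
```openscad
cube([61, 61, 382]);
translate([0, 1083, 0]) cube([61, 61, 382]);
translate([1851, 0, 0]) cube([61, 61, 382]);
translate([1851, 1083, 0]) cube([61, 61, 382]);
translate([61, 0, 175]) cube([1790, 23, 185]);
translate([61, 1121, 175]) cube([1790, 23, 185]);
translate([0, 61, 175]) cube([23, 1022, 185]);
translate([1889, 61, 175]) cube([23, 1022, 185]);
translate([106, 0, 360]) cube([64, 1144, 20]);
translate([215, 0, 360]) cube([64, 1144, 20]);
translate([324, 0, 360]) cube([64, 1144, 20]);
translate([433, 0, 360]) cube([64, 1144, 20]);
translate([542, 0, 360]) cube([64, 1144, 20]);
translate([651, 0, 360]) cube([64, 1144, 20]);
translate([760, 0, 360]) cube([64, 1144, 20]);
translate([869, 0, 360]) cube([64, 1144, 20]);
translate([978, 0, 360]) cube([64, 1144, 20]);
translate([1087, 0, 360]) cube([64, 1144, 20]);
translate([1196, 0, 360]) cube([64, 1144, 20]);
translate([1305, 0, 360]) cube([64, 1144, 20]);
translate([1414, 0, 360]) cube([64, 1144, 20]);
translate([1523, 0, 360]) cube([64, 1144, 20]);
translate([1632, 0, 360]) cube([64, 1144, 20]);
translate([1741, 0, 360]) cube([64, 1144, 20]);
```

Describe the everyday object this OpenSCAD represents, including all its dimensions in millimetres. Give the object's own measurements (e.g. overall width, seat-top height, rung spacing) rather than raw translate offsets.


A bed frame 1912 mm long (x) by 1144 mm wide (y). Four 61×61 mm corner posts, 382 mm tall, at the corners of the footprint. Four rails of 23 mm thickness and 185 mm height run between adjacent posts with their undersides at z = 175 mm, their outer faces flush with the outside of the frame (the two x-running rails run between the posts' inner faces; the two y-running rails run between the posts' inner faces). 16 slats, each 64 mm wide (x) and 20 mm thick, lie across the top of the two x-running rails, running the full 1144 mm width of the frame in y; along x they sit between the end posts with a 45 mm gap after the −x posts and between neighbouring slats, leaving 46 mm before the +x posts.


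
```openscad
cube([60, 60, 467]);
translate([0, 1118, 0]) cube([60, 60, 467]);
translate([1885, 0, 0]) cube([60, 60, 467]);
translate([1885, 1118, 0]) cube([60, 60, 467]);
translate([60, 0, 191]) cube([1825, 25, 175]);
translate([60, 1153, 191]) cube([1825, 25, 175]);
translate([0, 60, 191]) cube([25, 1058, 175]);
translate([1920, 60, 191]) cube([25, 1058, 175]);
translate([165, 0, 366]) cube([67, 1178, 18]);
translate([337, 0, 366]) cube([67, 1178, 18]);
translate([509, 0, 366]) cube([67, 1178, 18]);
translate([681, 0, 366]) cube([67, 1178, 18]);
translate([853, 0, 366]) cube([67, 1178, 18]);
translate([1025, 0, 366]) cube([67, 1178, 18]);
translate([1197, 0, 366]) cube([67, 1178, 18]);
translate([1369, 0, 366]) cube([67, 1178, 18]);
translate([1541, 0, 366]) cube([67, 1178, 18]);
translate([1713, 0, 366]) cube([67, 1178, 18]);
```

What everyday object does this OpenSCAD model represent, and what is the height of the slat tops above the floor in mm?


A bed frame. The slat-top height is 384 mm.

Four posts, four rails, and a row of slats — a bed frame. Slats sit on the rails at z = 191 + 175 = 366; with slat thickness 18, the top is 384 mm.


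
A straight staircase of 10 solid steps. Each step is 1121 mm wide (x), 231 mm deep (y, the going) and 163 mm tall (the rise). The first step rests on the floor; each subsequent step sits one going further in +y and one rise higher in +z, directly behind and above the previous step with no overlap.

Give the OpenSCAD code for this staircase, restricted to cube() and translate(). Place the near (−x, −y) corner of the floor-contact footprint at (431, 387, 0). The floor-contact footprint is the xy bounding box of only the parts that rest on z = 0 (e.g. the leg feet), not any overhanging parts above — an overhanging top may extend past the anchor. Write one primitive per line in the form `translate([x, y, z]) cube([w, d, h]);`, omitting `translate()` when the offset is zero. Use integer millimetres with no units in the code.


translate([431, 387, 0]) cube([1121, 231, 163]);
translate([431, 618, 163]) cube([1121, 231, 163]);
translate([431, 849, 326]) cube([1121, 231, 163]);
translate([431, 1080, 489]) cube([1121, 231, 163]);
translate([431, 1311, 652]) cube([1121, 231, 163]);
translate([431, 1542, 815]) cube([1121, 231, 163]);
translate([431, 1773, 978]) cube([1121, 231, 163]);
translate([431, 2004, 1141]) cube([1121, 231, 163]);
translate([431, 2235, 1304]) cube([1121, 231, 163]);
translate([431, 2466, 1467]) cube([1121, 231, 163]);


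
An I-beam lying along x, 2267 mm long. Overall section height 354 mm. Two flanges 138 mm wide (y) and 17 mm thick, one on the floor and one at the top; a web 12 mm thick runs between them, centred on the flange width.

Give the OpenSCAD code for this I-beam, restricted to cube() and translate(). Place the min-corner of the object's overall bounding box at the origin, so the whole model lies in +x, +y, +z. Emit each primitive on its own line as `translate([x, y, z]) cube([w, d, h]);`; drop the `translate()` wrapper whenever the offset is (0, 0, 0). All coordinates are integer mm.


cube([2267, 138, 17]);
translate([0, 63, 17]) cube([2267, 12, 320]);
translate([0, 0, 337]) cube([2267, 138, 17]);


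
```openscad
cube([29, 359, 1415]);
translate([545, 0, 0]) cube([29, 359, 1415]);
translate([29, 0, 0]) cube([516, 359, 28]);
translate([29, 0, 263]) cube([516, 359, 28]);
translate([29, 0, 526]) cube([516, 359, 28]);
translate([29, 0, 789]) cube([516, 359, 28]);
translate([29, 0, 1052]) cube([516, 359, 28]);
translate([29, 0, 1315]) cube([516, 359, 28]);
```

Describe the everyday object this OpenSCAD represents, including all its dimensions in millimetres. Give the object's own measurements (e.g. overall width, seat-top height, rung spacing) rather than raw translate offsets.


An open bookshelf. Two side panels, each 29 mm thick, 359 mm deep and 1415 mm tall, stand 574 mm apart (outside-to-outside). Between them sit 6 shelves, each 28 mm thick and 359 mm deep, spanning the full gap between the sides. The bottom shelf rests on the floor (its underside at z = 0) and the clear gap between one shelf's top and the next shelf's underside is 235 mm.


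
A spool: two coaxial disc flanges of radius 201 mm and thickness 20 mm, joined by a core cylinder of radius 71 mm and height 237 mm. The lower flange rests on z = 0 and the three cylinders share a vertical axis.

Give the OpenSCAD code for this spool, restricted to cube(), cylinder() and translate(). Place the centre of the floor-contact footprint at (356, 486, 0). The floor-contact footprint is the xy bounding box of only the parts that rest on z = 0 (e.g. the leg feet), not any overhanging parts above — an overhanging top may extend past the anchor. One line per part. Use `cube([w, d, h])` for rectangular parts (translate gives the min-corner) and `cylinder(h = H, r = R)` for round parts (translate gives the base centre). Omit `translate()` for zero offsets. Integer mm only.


translate([356, 486, 0]) cylinder(h = 20, r = 201);
translate([356, 486, 20]) cylinder(h = 237, r = 71);
translate([356, 486, 257]) cylinder(h = 20, r = 201);


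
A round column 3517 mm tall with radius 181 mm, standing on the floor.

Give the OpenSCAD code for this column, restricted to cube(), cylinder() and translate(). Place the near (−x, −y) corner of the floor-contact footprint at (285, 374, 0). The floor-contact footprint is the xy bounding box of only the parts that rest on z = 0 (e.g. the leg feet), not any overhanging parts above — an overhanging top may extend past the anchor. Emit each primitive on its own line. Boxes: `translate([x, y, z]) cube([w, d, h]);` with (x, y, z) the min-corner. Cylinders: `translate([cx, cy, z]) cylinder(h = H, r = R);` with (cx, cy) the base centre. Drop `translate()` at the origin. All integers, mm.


translate([466, 555, 0]) cylinder(h = 3517, r = 181);


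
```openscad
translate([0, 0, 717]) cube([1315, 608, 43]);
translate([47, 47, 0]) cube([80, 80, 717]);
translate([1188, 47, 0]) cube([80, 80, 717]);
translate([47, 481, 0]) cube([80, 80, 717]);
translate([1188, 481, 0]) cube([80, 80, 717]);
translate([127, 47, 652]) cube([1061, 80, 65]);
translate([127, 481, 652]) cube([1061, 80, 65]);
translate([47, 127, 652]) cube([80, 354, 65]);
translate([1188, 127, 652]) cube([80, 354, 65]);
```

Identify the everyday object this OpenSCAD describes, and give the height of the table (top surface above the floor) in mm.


A table. The table height is 760 mm.

A 1315×608×43 slab sits at z = 717 on four 80 mm square posts — a table. The top surface is at 717 + 43 = 760 mm.


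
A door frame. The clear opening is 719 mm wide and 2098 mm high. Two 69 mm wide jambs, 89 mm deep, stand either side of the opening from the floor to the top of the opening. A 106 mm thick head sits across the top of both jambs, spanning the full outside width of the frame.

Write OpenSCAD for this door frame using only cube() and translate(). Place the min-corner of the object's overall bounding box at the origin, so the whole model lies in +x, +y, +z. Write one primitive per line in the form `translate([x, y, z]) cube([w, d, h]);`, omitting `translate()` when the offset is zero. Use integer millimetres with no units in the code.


cube([69, 89, 2098]);
translate([788, 0, 0]) cube([69, 89, 2098]);
translate([0, 0, 2098]) cube([857, 89, 106]);


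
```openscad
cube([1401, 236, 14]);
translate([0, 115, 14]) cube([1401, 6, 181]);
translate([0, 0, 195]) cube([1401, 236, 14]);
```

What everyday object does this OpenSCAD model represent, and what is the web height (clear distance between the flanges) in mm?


An I-beam. The web height is 181 mm.

Two wide flanges with a thin centred web — an I-beam. Overall 209 mm minus two 14 mm flanges gives a web of 209 − 2·14 = 181 mm.


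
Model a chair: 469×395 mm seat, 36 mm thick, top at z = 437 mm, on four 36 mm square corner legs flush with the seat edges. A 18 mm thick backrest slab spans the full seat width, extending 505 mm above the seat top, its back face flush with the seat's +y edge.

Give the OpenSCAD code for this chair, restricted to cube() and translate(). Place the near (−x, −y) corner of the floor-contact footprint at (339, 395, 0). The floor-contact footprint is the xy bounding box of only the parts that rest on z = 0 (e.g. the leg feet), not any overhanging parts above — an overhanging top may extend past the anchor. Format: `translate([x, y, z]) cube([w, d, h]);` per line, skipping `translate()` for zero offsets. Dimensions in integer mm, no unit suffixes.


translate([339, 395, 401]) cube([469, 395, 36]);
translate([339, 395, 0]) cube([36, 36, 401]);
translate([772, 395, 0]) cube([36, 36, 401]);
translate([339, 754, 0]) cube([36, 36, 401]);
translate([772, 754, 0]) cube([36, 36, 401]);
translate([339, 772, 437]) cube([469, 18, 505]);
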